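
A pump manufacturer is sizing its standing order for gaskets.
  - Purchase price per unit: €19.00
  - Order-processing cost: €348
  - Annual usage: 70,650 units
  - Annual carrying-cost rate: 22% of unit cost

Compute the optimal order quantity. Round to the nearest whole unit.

Holding cost per unit per year: H = 22% × €19 = €4.1800
EOQ = √(2DS/H) = √(2 × 70,650 × 348 / 4.18)
    = √(11,763,732.06) ≈ 3,429.83

3,430 units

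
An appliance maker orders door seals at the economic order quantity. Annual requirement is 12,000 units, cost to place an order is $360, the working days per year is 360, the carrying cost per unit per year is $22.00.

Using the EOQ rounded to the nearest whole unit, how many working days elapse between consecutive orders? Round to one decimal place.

2DS/H = 2·12,000·360/22 = 392,727.27
EOQ = √392,727.27 ≈ 626.68 → Q = 627 units
Cycle time = (working days × Q)/D = (360 × 627) / 12,000 = 18.810 days

18.8 days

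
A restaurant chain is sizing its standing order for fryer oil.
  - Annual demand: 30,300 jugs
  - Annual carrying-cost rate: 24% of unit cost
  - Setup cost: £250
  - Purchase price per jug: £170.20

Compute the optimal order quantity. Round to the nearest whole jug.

609 jugs

Carrying cost H = £170.2 × 24% = £40.8480/jug/yr
EOQ = √(2DS/H) = √(2 × 30,300 × 250 / 40.848)
    = √(370,887.19) ≈ 609.01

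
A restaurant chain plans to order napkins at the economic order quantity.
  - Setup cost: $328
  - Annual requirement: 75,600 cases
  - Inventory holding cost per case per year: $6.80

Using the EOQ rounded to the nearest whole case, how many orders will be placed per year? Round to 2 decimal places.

27.99 orders per year

Q* = √(2·D·S / H) = √(2·75,600·328 / 6.8) = √7,293,176.5 ≈ 2,700.59 → Q = 2,701
Orders per year = D/Q = 75,600 / 2,701 = 27.990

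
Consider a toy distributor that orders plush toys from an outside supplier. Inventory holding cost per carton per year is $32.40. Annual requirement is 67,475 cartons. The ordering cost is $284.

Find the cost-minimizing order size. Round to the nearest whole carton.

1,088 cartons

Optimal lot size Q* = (2 × 67,475 × $284 / $32.4)^½ ≈ 1,087.61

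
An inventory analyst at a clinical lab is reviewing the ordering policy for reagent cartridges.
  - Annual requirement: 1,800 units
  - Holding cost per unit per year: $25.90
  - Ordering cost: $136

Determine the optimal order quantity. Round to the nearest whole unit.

137 units

Optimal lot size Q* = (2 × 1,800 × $136 / $25.9)^½ ≈ 137.49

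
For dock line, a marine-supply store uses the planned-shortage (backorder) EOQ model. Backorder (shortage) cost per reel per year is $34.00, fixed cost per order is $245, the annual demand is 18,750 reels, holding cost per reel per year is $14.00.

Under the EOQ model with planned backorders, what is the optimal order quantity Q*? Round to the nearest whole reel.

Basic EOQ = √(2·18,750·245/14) = 810.093
Backorder adjustment √((H+b)/b) = √((14+34)/34) = 1.1882
Q* = 810.093 × 1.1882 ≈ 962.53

963 reels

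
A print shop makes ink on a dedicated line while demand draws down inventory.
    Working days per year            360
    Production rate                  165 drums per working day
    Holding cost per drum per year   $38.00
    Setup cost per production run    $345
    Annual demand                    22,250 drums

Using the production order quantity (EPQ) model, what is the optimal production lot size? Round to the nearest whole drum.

d = 22,250/360 = 61.8056 drums/day;  effective holding cost H(1 − d/p) = 38·(1 − 61.8056/165) = 23.76599
Q* = √(2DS / H_eff) = √(2·22,250·345 / 23.76599) ≈ 803.73

804 drums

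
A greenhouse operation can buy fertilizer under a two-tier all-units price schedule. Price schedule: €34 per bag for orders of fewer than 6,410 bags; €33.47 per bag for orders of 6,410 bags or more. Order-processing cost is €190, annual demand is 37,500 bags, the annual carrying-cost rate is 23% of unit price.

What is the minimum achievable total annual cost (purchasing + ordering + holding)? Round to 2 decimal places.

H₁ = 23%×€34 = €7.8200;  H₂ = 23%×€33.47 = €7.6981
EOQ₁ = √(2×37,500×190/7.8200) = 1,349.91  (< 6,410, feasible at tier 1)
EOQ₂ = √(2×37,500×190/7.6981) = 1,360.55  (< 6,410 → use Q = 6,410 at tier-2 price)
TC(tier 1 (EOQ₁), Q≈1,349.9) = €1,285,556.28
TC(tier 2, Q≈6,410.0) = €1,280,908.95
Minimum at tier 2: €1,280,908.95

€1,280,908.95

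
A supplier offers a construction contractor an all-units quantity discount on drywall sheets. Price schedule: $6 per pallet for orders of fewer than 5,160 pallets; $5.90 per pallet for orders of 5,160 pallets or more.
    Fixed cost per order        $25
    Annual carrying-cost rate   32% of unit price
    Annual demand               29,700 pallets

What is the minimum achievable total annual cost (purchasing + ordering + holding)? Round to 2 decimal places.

H₁ = 32%×$6 = $1.9200;  H₂ = 32%×$5.90 = $1.8880
EOQ₁ = √(2×29,700×25/1.9200) = 879.45  (< 5,160, feasible at tier 1)
EOQ₂ = √(2×29,700×25/1.8880) = 886.87  (< 5,160 → use Q = 5,160 at tier-2 price)
TC(tier 1 (EOQ₁), Q≈879.5) = $179,888.55
TC(tier 2, Q≈5,160.0) = $180,244.94
Minimum at tier 1 (EOQ₁): $179,888.55

$179,888.55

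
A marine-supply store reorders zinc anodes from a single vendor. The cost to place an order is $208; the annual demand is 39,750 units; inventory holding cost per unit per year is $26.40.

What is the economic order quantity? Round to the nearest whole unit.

791 units

EOQ = √(2DS/H) = √(2 × 39,750 × 208 / 26.4)
    = √(626,363.64) ≈ 791.43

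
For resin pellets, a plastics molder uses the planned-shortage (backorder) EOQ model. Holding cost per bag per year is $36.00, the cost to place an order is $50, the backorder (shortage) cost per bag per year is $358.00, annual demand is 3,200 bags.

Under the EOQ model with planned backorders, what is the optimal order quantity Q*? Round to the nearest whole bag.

Q* = √(2DS/H) · √((H + b)/b)
   = √(2 × 3,200 × 50 / 36) · √((36 + 358) / 358)
   = 94.281 × 1.0491 ≈ 98.91

99 bags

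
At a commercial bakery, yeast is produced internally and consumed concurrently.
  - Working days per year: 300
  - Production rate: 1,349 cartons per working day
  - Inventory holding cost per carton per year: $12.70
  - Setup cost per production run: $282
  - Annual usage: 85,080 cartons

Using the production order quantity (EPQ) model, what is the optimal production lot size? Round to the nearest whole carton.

Daily demand d = 85,080/300 = 283.600; p = 1349; 1 − d/p = 0.78977
EPQ = √(2DS / (H(1 − d/p)))
    = √(2 × 85,080 × 282 / (12.7 × 0.78977)) ≈ 2,187.26

2,187 cartons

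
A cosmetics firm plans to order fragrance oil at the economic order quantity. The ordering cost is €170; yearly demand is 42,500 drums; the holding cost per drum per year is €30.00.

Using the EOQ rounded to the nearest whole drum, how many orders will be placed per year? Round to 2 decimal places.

EOQ = √(2DS/H) = √(2 × 42,500 × 170 / 30)
    = √(481,666.67) ≈ 694.02 → Q = 694
Orders per year = D/Q = 42,500 / 694 = 61.239

61.24 orders per year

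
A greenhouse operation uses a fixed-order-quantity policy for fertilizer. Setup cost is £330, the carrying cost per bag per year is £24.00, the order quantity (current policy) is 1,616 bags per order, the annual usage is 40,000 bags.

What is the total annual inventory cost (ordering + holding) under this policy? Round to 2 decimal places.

£27,560.32

Ordering: D/Q × S = 40,000/1,616 × £330 = £8,168.32
Holding:  Q/2 × H = 1,616/2 × £24 = £19,392.00
Total = £8,168.32 + £19,392.00 = £27,560.32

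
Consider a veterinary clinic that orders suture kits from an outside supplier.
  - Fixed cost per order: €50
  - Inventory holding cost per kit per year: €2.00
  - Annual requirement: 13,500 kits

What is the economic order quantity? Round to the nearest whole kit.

EOQ = √(2DS/H) = √(2 × 13,500 × 50 / 2)
    = √(675,000.00) ≈ 821.58

822 kits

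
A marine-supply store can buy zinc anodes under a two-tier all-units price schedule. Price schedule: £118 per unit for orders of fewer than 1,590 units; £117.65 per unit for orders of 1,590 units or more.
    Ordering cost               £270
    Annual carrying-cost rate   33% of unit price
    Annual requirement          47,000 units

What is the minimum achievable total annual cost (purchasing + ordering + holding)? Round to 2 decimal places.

H₁ = 33%×£118 = £38.9400;  H₂ = 33%×£117.65 = £38.8245
EOQ₁ = √(2×47,000×270/38.9400) = 807.32  (< 1,590, feasible at tier 1)
EOQ₂ = √(2×47,000×270/38.8245) = 808.52  (< 1,590 → use Q = 1,590 at tier-2 price)
TC(tier 1 (EOQ₁), Q≈807.3) = £5,577,437.19
TC(tier 2, Q≈1,590.0) = £5,568,396.61
Minimum at tier 2: £5,568,396.61

£5,568,396.61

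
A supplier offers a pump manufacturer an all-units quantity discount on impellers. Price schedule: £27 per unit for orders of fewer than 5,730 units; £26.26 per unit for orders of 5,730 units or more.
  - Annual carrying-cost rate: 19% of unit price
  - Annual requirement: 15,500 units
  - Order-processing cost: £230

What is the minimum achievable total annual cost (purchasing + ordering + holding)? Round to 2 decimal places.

H₁ = 19%×£27 = £5.1300;  H₂ = 19%×£26.26 = £4.9894
EOQ₁ = √(2×15,500×230/5.1300) = 1,178.92  (< 5,730, feasible at tier 1)
EOQ₂ = √(2×15,500×230/4.9894) = 1,195.42  (< 5,730 → use Q = 5,730 at tier-2 price)
TC(tier 1 (EOQ₁), Q≈1,178.9) = £424,547.88
TC(tier 2, Q≈5,730.0) = £421,946.80
Minimum at tier 2: £421,946.80

£421,946.80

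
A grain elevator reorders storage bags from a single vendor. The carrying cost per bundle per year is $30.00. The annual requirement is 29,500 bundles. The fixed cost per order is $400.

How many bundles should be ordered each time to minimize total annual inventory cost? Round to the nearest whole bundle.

887 bundles

2DS/H = 2·29,500·400/30 = 786,666.67
EOQ = √786,666.67 ≈ 886.94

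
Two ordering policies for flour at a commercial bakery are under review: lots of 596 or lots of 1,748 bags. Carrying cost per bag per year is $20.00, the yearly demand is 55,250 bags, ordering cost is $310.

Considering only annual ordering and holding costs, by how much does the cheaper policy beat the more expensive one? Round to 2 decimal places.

TC(Q) = (D/Q)S + (Q/2)H
TC(596) = (55,250/596)×310 + (596/2)×20 = $34,697.42
TC(1,748) = (55,250/1,748)×310 + (1,748/2)×20 = $27,278.34
Lots of 1,748 are cheaper by $7,419.08.

$7,419.08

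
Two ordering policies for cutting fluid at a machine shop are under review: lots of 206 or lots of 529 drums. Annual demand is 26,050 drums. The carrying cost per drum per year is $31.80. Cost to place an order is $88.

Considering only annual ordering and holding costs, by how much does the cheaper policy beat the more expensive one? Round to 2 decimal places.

$1,659.00

For each Q, cost = (D/Q)·S + (Q/2)·H.
TC(206) = (26,050/206)×88 + (206/2)×31.8 = $14,403.56
TC(529) = (26,050/529)×88 + (529/2)×31.8 = $12,744.56
Lots of 529 are cheaper by $1,659.00.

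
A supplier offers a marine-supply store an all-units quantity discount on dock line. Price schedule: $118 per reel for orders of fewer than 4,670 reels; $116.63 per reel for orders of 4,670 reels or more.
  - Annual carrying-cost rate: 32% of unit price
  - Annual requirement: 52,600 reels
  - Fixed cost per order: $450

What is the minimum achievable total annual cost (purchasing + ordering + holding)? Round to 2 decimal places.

H₁ = 32%×$118 = $37.7600;  H₂ = 32%×$116.63 = $37.3216
EOQ₁ = √(2×52,600×450/37.7600) = 1,119.69  (< 4,670, feasible at tier 1)
EOQ₂ = √(2×52,600×450/37.3216) = 1,126.25  (< 4,670 → use Q = 4,670 at tier-2 price)
TC(tier 1 (EOQ₁), Q≈1,119.7) = $6,249,079.53
TC(tier 2, Q≈4,670.0) = $6,226,952.46
Minimum at tier 2: $6,226,952.46

$6,226,952.46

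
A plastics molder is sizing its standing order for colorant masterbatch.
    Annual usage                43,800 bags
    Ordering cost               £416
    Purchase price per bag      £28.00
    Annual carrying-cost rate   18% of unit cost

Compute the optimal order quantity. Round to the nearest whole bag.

H = i·C = 0.18 × £28 = £5.0400 per bag-year
Q* = √(2·D·S / H) = √(2·43,800·416 / 5.04) = √7,230,476.2 ≈ 2,688.95

2,689 bags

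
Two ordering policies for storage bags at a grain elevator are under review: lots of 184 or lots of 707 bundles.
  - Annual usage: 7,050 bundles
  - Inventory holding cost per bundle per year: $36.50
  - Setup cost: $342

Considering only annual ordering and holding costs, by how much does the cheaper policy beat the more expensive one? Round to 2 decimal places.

$148.73

TC(Q) = (D/Q)S + (Q/2)H
TC(184) = (7,050/184)×342 + (184/2)×36.5 = $16,461.80
TC(707) = (7,050/707)×342 + (707/2)×36.5 = $16,313.08
|ΔTC| = |$16,461.80 − $16,313.08| = $148.73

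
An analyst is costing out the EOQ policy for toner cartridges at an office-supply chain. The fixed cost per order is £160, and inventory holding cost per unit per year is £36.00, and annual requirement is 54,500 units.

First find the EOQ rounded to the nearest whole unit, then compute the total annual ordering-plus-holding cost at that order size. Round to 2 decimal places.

2DS/H = 2·54,500·160/36 = 484,444.44
EOQ = √484,444.44 ≈ 696.02 → Q = 696 units
Annual ordering cost = (D/Q)·S = (54,500/696) × 160 = £12,528.74
Annual holding cost  = (Q/2)·H = (696/2) × 36 = £12,528.00
Total = £12,528.74 + £12,528.00 = £25,056.74

£25,056.74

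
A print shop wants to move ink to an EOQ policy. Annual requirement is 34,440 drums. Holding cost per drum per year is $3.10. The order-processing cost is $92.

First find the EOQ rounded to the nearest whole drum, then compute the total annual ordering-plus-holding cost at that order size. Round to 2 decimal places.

2DS/H = 2·34,440·92/3.1 = 2,044,180.65
EOQ = √2,044,180.65 ≈ 1,429.75 → Q = 1,430 drums
Ordering: D/Q × S = 34,440/1,430 × $92 = $2,215.72
Holding:  Q/2 × H = 1,430/2 × $3.1 = $2,216.50
Total = $2,215.72 + $2,216.50 = $4,432.22

$4,432.22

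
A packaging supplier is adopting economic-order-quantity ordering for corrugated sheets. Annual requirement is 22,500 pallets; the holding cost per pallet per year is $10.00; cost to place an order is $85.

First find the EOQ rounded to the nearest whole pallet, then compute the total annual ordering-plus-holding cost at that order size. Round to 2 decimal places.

$6,184.66

Optimal lot size Q* = (2 × 22,500 × $85 / $10)^½ ≈ 618.47 → Q = 618 pallets
Orders/yr = 22,500/618 = 36.408; ordering cost = 36.408 × $85 = $3,094.66
Average inventory = 618/2 = 309; holding cost = 309 × $10 = $3,090.00
Total = $3,094.66 + $3,090.00 = $6,184.66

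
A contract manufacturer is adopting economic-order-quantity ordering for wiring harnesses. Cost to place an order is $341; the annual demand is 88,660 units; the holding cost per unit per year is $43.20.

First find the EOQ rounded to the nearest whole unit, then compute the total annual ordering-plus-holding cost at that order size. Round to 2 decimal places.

Q* = √(2·D·S / H) = √(2·88,660·341 / 43.2) = √1,399,678.7 ≈ 1,183.08 → Q = 1,183 units
Ordering: D/Q × S = 88,660/1,183 × $341 = $25,556.26
Holding:  Q/2 × H = 1,183/2 × $43.2 = $25,552.80
Total = $25,556.26 + $25,552.80 = $51,109.06

$51,109.06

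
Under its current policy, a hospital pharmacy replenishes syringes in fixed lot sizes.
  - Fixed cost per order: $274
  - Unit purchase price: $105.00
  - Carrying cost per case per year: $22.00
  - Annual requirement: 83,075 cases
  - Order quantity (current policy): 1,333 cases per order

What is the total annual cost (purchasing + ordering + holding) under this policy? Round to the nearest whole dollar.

$8,754,614

Ordering: D/Q × S = 83,075/1,333 × $274 = $17,076.18
Holding:  Q/2 × H = 1,333/2 × $22 = $14,663.00
Purchase cost = D·C = 83,075 × 105 = $8,722,875.00
Total = $17,076.18 + $14,663.00 + $8,722,875.00 = $8,754,614.18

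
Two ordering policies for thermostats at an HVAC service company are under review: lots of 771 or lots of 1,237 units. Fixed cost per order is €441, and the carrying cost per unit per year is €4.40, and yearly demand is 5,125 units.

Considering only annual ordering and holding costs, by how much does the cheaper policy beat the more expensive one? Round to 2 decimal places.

For each Q, cost = (D/Q)·S + (Q/2)·H.
TC(771) = (5,125/771)×441 + (771/2)×4.4 = €4,627.62
TC(1,237) = (5,125/1,237)×441 + (1,237/2)×4.4 = €4,548.50
|ΔTC| = |€4,627.62 − €4,548.50| = €79.12

€79.12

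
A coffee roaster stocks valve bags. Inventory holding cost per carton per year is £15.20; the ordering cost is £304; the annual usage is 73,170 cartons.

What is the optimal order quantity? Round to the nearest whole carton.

EOQ = √(2DS/H) = √(2 × 73,170 × 304 / 15.2)
    = √(2,926,800.00) ≈ 1,710.79

1,711 cartons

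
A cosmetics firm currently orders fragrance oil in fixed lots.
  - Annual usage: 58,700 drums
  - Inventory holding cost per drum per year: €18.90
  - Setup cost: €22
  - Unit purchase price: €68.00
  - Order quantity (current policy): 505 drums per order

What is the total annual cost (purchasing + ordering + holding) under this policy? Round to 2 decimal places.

€3,998,929.48

Orders/yr = 58,700/505 = 116.238; ordering cost = 116.238 × €22 = €2,557.23
Average inventory = 505/2 = 252.5; holding cost = 252.5 × €18.9 = €4,772.25
Purchase cost = D·C = 58,700 × 68 = €3,991,600.00
Total = €2,557.23 + €4,772.25 + €3,991,600.00 = €3,998,929.48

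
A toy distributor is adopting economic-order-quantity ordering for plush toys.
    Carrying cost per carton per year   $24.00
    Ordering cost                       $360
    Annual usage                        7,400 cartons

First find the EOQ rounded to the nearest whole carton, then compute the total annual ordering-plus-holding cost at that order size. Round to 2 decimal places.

2DS/H = 2·7,400·360/24 = 222,000.00
EOQ = √222,000.00 ≈ 471.17 → Q = 471 cartons
Ordering: D/Q × S = 7,400/471 × $360 = $5,656.05
Holding:  Q/2 × H = 471/2 × $24 = $5,652.00
Total = $5,656.05 + $5,652.00 = $11,308.05

$11,308.05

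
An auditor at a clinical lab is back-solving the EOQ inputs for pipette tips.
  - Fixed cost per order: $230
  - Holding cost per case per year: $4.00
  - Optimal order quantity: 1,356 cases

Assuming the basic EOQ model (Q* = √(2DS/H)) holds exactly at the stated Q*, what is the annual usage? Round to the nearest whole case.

15,989 cases per year

Since Q* = (2DS/H)^½, squaring gives Q*²·H = 2DS.
D = Q²H / (2S) = 1,356² × 4 / (2 × 230) = 15,989.01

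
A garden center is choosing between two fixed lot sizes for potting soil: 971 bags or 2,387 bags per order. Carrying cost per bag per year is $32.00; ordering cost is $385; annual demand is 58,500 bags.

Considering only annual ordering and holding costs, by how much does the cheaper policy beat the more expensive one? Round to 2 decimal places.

$8,896.32

Annual cost at Q: ordering D·S/Q plus holding Q·H/2.
TC(971) = (58,500/971)×385 + (971/2)×32 = $38,731.16
TC(2,387) = (58,500/2,387)×385 + (2,387/2)×32 = $47,627.48
Lots of 971 are cheaper by $8,896.32.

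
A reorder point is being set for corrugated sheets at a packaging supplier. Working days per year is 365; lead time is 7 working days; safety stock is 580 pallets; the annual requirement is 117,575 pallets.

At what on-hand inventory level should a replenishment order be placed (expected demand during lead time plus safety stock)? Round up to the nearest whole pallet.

Daily demand d = 117,575 / 365 = 322.123 pallets/day
Demand during lead time = 322.123 × 7 = 2,254.86
Reorder point = 2,254.86 + 580 = 2,834.86 → round up

2,835 pallets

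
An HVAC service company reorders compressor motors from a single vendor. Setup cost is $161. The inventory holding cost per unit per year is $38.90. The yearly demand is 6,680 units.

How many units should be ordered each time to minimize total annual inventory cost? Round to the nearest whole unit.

Optimal lot size Q* = (2 × 6,680 × $161 / $38.9)^½ ≈ 235.15

235 units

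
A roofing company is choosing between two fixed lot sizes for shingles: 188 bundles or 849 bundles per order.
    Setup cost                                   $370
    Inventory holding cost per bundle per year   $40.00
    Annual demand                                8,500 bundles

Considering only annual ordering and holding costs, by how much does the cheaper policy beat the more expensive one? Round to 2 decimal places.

$195.63

Annual cost at Q: ordering D·S/Q plus holding Q·H/2.
TC(188) = (8,500/188)×370 + (188/2)×40 = $20,488.72
TC(849) = (8,500/849)×370 + (849/2)×40 = $20,684.36
Lots of 188 are cheaper by $195.63.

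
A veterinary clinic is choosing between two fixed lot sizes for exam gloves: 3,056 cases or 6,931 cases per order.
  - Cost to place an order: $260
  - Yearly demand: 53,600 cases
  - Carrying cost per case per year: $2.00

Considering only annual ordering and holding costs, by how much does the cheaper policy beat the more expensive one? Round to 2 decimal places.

For each Q, cost = (D/Q)·S + (Q/2)·H.
TC(3,056) = (53,600/3,056)×260 + (3,056/2)×2 = $7,616.21
TC(6,931) = (53,600/6,931)×260 + (6,931/2)×2 = $8,941.68
|ΔTC| = |$7,616.21 − $8,941.68| = $1,325.47

$1,325.47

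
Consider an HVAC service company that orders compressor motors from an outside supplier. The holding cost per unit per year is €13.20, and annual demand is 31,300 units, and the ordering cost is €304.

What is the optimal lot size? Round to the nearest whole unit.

1,201 units

2DS/H = 2·31,300·304/13.2 = 1,441,696.97
EOQ = √1,441,696.97 ≈ 1,200.71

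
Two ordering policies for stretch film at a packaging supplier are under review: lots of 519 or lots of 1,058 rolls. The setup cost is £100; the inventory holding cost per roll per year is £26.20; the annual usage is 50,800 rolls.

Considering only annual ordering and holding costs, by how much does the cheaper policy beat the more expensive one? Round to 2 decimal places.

TC(Q) = (D/Q)S + (Q/2)H
TC(519) = (50,800/519)×100 + (519/2)×26.2 = £16,586.95
TC(1,058) = (50,800/1,058)×100 + (1,058/2)×26.2 = £18,661.31
Cheaper: Q = 519.  Difference = £2,074.36

£2,074.36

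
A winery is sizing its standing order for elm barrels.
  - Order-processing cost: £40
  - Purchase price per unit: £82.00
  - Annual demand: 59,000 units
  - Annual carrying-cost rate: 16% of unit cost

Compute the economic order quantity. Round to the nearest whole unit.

Holding cost per unit per year: H = 16% × £82 = £13.1200
EOQ = √(2DS/H) = √(2 × 59,000 × 40 / 13.12)
    = √(359,756.10) ≈ 599.80

600 units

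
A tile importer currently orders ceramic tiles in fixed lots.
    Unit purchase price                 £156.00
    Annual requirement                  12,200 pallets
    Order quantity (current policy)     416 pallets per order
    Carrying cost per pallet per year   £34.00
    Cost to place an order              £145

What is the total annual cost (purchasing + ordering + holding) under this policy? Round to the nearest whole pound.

£1,914,524

Orders/yr = 12,200/416 = 29.327; ordering cost = 29.327 × £145 = £4,252.40
Average inventory = 416/2 = 208; holding cost = 208 × £34 = £7,072.00
Purchase cost = D·C = 12,200 × 156 = £1,903,200.00
Total = £4,252.40 + £7,072.00 + £1,903,200.00 = £1,914,524.40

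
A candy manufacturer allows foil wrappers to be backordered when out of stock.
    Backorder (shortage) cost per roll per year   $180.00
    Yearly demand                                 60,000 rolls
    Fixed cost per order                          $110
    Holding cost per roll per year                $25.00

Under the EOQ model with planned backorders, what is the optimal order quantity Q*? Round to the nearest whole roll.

Basic EOQ = √(2·60,000·110/25) = 726.636
Backorder adjustment √((H+b)/b) = √((25+180)/180) = 1.0672
Q* = 726.636 × 1.0672 ≈ 775.46

775 rolls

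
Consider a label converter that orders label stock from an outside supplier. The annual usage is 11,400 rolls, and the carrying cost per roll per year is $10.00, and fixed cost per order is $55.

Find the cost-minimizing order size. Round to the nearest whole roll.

Optimal lot size Q* = (2 × 11,400 × $55 / $10)^½ ≈ 354.12

354 rolls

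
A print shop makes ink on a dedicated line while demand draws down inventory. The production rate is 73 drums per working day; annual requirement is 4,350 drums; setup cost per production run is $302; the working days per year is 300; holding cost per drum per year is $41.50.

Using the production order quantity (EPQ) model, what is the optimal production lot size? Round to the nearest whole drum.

281 drums

Daily demand d = 4,350/300 = 14.500; p = 73; 1 − d/p = 0.80137
EPQ = √(2DS / (H(1 − d/p)))
    = √(2 × 4,350 × 302 / (41.5 × 0.80137)) ≈ 281.08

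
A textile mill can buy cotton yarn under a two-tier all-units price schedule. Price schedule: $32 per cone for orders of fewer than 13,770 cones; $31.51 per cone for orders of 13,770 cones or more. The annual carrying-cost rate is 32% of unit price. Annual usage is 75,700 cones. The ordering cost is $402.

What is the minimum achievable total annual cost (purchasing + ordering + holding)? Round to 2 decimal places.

H₁ = 32%×$32 = $10.2400;  H₂ = 32%×$31.51 = $10.0832
EOQ₁ = √(2×75,700×402/10.2400) = 2,437.96  (< 13,770, feasible at tier 1)
EOQ₂ = √(2×75,700×402/10.0832) = 2,456.84  (< 13,770 → use Q = 13,770 at tier-2 price)
TC(tier 1 (EOQ₁), Q≈2,438.0) = $2,447,364.68
TC(tier 2, Q≈13,770.0) = $2,456,939.81
Minimum at tier 1 (EOQ₁): $2,447,364.68

$2,447,364.68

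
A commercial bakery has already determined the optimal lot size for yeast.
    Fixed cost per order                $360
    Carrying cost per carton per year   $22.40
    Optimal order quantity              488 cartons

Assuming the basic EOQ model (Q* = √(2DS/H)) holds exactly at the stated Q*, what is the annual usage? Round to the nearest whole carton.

Since Q* = (2DS/H)^½, squaring gives Q*²·H = 2DS.
D = Q²H / (2S) = 488² × 22.4 / (2 × 360) = 7,408.92

7,409 cartons per year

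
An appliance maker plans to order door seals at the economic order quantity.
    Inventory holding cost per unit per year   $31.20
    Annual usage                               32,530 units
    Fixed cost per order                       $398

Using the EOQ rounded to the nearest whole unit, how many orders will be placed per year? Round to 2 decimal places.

2DS/H = 2·32,530·398/31.2 = 829,932.05
EOQ = √829,932.05 ≈ 911.01 → Q = 911
Orders per year = D/Q = 32,530 / 911 = 35.708

35.71 orders per year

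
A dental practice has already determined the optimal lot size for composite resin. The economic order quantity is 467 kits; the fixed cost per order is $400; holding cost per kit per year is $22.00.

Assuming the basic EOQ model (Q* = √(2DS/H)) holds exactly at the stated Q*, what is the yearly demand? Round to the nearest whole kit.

EOQ relation: Q² = 2DS/H, so rearrange for the unknown.
D = Q²H / (2S) = 467² × 22 / (2 × 400) = 5,997.45

5,997 kits per year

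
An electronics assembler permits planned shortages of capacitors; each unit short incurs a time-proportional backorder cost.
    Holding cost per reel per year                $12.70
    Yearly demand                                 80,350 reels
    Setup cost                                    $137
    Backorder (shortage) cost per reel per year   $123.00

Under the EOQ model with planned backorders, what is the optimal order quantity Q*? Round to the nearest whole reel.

1,383 reels

Q* = √(2DS/H) · √((H + b)/b)
   = √(2 × 80,350 × 137 / 12.7) · √((12.7 + 123) / 123)
   = 1,316.638 × 1.0504 ≈ 1,382.94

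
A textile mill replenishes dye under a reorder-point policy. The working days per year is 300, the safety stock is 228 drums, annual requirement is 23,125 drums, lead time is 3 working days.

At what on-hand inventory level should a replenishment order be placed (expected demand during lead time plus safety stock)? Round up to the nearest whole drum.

Daily demand d = 23,125 / 300 = 77.083 drums/day
Demand during lead time = 77.083 × 3 = 231.25
Reorder point = 231.25 + 228 = 459.25 → round up

460 drums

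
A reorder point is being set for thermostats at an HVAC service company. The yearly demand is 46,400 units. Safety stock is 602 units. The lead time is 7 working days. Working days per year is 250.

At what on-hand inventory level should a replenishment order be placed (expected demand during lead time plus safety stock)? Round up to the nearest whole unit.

1,902 units

Daily demand d = 46,400 / 250 = 185.600 units/day
Demand during lead time = 185.600 × 7 = 1,299.20
Reorder point = 1,299.20 + 602 = 1,901.20 → round up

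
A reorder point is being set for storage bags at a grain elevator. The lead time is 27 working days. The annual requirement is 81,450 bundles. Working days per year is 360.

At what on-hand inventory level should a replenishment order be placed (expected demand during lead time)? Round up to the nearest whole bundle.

Daily demand d = 81,450 / 360 = 226.250 bundles/day
Demand during lead time = 226.250 × 27 = 6,108.75
Reorder point = 6,108.75 → round up

6,109 bundles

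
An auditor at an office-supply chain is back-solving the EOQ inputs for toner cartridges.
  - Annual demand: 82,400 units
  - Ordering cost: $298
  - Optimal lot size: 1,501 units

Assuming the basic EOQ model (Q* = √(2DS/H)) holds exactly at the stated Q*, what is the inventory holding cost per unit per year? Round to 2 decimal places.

$21.80

From Q* = √(2DS/H) ⇒ Q*² = 2DS/H.
H = 2DS / Q² = 2 × 82,400 × 298 / 1,501² = 21.7978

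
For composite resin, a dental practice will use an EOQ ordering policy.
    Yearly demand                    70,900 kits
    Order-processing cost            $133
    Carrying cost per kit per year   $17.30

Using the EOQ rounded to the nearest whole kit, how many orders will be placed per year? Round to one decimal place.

67.9 orders per year

Optimal lot size Q* = (2 × 70,900 × $133 / $17.3)^½ ≈ 1,044.10 → Q = 1,044
Orders per year = D/Q = 70,900 / 1,044 = 67.912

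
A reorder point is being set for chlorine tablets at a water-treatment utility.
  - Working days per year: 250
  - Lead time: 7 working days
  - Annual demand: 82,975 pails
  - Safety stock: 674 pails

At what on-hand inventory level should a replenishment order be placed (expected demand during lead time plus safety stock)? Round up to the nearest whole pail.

Daily demand d = 82,975 / 250 = 331.900 pails/day
Demand during lead time = 331.900 × 7 = 2,323.30
Reorder point = 2,323.30 + 674 = 2,997.30 → round up

2,998 pails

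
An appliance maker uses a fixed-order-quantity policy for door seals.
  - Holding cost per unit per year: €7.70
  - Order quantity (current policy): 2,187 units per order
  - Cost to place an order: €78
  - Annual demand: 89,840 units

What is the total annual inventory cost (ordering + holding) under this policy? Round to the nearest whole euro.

€11,624

Orders/yr = 89,840/2,187 = 41.079; ordering cost = 41.079 × €78 = €3,204.17
Average inventory = 2,187/2 = 1093.5; holding cost = 1093.5 × €7.7 = €8,419.95
Total = €3,204.17 + €8,419.95 = €11,624.12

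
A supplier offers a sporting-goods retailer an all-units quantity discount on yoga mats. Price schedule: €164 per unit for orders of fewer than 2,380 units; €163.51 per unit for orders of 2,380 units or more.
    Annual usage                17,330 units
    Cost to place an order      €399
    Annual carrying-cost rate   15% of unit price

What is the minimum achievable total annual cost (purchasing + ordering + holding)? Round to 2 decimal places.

€2,860,564.56

H₁ = 15%×€164 = €24.6000;  H₂ = 15%×€163.51 = €24.5265
EOQ₁ = √(2×17,330×399/24.6000) = 749.78  (< 2,380, feasible at tier 1)
EOQ₂ = √(2×17,330×399/24.5265) = 750.90  (< 2,380 → use Q = 2,380 at tier-2 price)
TC(tier 1 (EOQ₁), Q≈749.8) = €2,860,564.56
TC(tier 2, Q≈2,380.0) = €2,865,720.16
Minimum at tier 1 (EOQ₁): €2,860,564.56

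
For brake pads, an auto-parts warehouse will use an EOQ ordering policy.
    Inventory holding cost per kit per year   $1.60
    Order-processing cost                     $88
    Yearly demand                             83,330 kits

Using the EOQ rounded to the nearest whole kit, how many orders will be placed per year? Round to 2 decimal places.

Optimal lot size Q* = (2 × 83,330 × $88 / $1.6)^½ ≈ 3,027.59 → Q = 3,028
Orders per year = D/Q = 83,330 / 3,028 = 27.520

27.52 orders per year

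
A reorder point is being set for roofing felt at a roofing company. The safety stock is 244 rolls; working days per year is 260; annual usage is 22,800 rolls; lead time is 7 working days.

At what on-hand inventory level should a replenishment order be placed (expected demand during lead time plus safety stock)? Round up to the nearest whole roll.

Daily demand d = 22,800 / 260 = 87.692 rolls/day
Demand during lead time = 87.692 × 7 = 613.85
Reorder point = 613.85 + 244 = 857.85 → round up

858 rolls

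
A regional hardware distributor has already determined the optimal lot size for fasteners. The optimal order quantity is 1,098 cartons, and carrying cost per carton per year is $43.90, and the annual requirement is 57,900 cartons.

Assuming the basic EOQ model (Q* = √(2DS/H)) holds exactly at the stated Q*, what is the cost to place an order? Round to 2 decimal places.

$457.05

Since Q* = (2DS/H)^½, squaring gives Q*²·H = 2DS.
S = Q²H / (2D) = 1,098² × 43.9 / (2 × 57,900) = 457.0468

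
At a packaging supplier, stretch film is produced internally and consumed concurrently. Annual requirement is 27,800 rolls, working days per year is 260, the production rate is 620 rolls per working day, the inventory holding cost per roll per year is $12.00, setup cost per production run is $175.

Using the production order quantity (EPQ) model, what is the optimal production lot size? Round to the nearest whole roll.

990 rolls

d = 27,800/260 = 106.9231 rolls/day;  effective holding cost H(1 − d/p) = 12·(1 − 106.9231/620) = 9.93052
Q* = √(2DS / H_eff) = √(2·27,800·175 / 9.93052) ≈ 989.85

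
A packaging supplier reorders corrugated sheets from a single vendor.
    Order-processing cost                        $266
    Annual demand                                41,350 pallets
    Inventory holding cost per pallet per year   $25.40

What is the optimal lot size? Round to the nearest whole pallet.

2DS/H = 2·41,350·266/25.4 = 866,070.87
EOQ = √866,070.87 ≈ 930.63

931 pallets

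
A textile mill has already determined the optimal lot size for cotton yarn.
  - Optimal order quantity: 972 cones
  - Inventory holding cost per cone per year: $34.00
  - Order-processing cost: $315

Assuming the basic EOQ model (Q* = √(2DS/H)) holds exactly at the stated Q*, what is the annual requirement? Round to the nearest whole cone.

Since Q* = (2DS/H)^½, squaring gives Q*²·H = 2DS.
D = Q²H / (2S) = 972² × 34 / (2 × 315) = 50,988.34

50,988 cones per year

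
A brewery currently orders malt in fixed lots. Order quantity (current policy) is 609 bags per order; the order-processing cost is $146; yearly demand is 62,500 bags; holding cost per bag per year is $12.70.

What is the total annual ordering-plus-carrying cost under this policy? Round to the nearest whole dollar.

Annual ordering cost = (D/Q)·S = (62,500/609) × 146 = $14,983.58
Annual holding cost  = (Q/2)·H = (609/2) × 12.7 = $3,867.15
Total = $14,983.58 + $3,867.15 = $18,850.73

$18,851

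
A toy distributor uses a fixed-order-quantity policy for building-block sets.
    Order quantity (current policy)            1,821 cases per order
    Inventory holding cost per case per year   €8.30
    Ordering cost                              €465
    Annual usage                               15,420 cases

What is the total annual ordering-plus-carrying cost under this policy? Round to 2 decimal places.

Annual ordering cost = (D/Q)·S = (15,420/1,821) × 465 = €3,937.56
Annual holding cost  = (Q/2)·H = (1,821/2) × 8.3 = €7,557.15
Total = €3,937.56 + €7,557.15 = €11,494.71

€11,494.71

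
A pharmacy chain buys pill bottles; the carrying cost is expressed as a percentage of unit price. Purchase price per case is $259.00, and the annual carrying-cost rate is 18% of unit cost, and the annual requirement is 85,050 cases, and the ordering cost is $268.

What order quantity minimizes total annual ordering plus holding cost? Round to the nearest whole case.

Carrying cost H = $259 × 18% = $46.6200/case/yr
Q* = √(2·D·S / H) = √(2·85,050·268 / 46.62) = √977,837.8 ≈ 988.86

989 cases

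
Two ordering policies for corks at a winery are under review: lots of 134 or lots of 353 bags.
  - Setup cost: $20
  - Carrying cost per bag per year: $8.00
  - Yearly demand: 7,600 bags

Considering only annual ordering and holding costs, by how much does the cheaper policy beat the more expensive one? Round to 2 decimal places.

For each Q, cost = (D/Q)·S + (Q/2)·H.
TC(134) = (7,600/134)×20 + (134/2)×8 = $1,670.33
TC(353) = (7,600/353)×20 + (353/2)×8 = $1,842.59
|ΔTC| = |$1,670.33 − $1,842.59| = $172.27

$172.27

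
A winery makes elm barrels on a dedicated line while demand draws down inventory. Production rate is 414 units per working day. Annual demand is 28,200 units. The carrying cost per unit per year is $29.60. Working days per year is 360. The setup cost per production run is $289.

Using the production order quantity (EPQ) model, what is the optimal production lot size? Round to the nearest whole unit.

Daily demand d = 28,200/360 = 78.333; p = 414; 1 − d/p = 0.81079
EPQ = √(2DS / (H(1 − d/p)))
    = √(2 × 28,200 × 289 / (29.6 × 0.81079)) ≈ 824.12

824 units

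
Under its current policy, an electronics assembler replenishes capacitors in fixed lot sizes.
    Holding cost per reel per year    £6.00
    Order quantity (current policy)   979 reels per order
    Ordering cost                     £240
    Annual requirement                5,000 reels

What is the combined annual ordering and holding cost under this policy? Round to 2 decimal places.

£4,162.74

Ordering: D/Q × S = 5,000/979 × £240 = £1,225.74
Holding:  Q/2 × H = 979/2 × £6 = £2,937.00
Total = £1,225.74 + £2,937.00 = £4,162.74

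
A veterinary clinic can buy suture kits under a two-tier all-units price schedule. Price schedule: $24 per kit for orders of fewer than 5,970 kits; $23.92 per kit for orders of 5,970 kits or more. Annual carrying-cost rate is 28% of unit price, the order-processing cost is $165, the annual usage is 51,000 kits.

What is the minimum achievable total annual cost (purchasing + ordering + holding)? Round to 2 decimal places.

H₁ = 28%×$24 = $6.7200;  H₂ = 28%×$23.92 = $6.6976
EOQ₁ = √(2×51,000×165/6.7200) = 1,582.55  (< 5,970, feasible at tier 1)
EOQ₂ = √(2×51,000×165/6.6976) = 1,585.19  (< 5,970 → use Q = 5,970 at tier-2 price)
TC(tier 1 (EOQ₁), Q≈1,582.5) = $1,234,634.74
TC(tier 2, Q≈5,970.0) = $1,241,321.88
Minimum at tier 1 (EOQ₁): $1,234,634.74

$1,234,634.74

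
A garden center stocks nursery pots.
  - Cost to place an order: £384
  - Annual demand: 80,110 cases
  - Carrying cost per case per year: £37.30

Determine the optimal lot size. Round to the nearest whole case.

1,284 cases

Optimal lot size Q* = (2 × 80,110 × £384 / £37.3)^½ ≈ 1,284.31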